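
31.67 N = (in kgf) 1 kgf = 9.80665 N, so 31.67 N = 31.67 / 9.80665 = 3.2294412 kgf ≈ 3.229 kgf (4 s.f.). Final answer: 3.229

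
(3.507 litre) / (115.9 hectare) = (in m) 1 litre = 0.001 m^3, so 3.507 litre = 3.507 * 0.001 = 0.003507 m^3. 1 hectare = 10000 m^2, so 115.9 hectare = 115.9 * 10000 = 1159000 m^2. Combine: 0.003507 m^3 / 1159000 m^2 = 3.0258844e-09 m. Result: 3.0258844e-09 m ≈ 3.026e-09 m (4 s.f.). Final answer: 3.026e-09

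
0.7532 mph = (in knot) 1 mph = 0.44704 m/s, so 0.7532 mph = 0.7532 * 0.44704 = 0.33671053 m/s. 1 knot = 0.51444444 m/s, so 0.33671053 m/s = 0.33671053 / 0.51444444 = 0.65451291 knot ≈ 0.6545 knot (4 s.f.). Final answer: 0.6545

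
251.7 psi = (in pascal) 1.735e+06. Check: 1 psi = 6894.7573 Pa, so 251.7 psi = 251.7 * 6894.7573 = 1735410.4 Pa. 1735410.4 Pa = 1735410.4 pascal ≈ 1.735e+06 pascal (4 s.f.).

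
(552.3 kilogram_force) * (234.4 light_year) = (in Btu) 1 kilogram_force = 9.80665 N, so 552.3 kilogram_force = 552.3 * 9.80665 = 5416.2128 N. 1 light_year = 9.4607305e+15 m, so 234.4 light_year = 234.4 * 9.4607305e+15 = 2.2175952e+18 m. Combine: 5416.2128 N * 2.2175952e+18 m = 1.2010968e+22 J. 1 Btu = 1055.0559 J, so 1.2010968e+22 J = 1.2010968e+22 / 1055.0559 = 1.1384201e+19 Btu ≈ 1.138e+19 Btu (4 s.f.). Final answer: 1.138e+19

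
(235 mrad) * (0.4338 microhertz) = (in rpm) 1 mrad = 0.001 rad, so 235 mrad = 235 * 0.001 = 0.235 rad. 1 microhertz = 1e-06 Hz, so 0.4338 microhertz = 0.4338 * 1e-06 = 4.338e-07 Hz. Combine: 0.235 rad * 4.338e-07 Hz = 1.01943e-07 rad/s. 1 rpm = 0.10471976 rad/s, so 1.01943e-07 rad/s = 1.01943e-07 / 0.10471976 = 9.7348394e-07 rpm ≈ 9.735e-07 rpm (4 s.f.). Final answer: 9.735e-07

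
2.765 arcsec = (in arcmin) 1 arcsec = 4.8481368e-06 rad, so 2.765 arcsec = 2.765 * 4.8481368e-06 = 1.3405098e-05 rad. 1 arcmin = 0.00029088821 rad, so 1.3405098e-05 rad = 1.3405098e-05 / 0.00029088821 = 0.046083333 arcmin ≈ 0.04608 arcmin (4 s.f.). Final answer: 0.04608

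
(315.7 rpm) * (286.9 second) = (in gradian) 1 rpm = 0.10471976 rad/s, so 315.7 rpm = 315.7 * 0.10471976 = 33.060027 rad/s. 286.9 second = 286.9 s. Combine: 33.060027 rad/s * 286.9 s = 9484.9217 rad. 1 gradian = 0.015707963 rad, so 9484.9217 rad = 9484.9217 / 0.015707963 = 603828.87 gradian ≈ 6.038e+05 gradian (4 s.f.). Final answer: 6.038e+05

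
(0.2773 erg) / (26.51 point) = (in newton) 1 erg = 1e-07 J, so 0.2773 erg = 0.2773 * 1e-07 = 2.773e-08 J. 1 point = 0.00035277778 m, so 26.51 point = 26.51 * 0.00035277778 = 0.0093521389 m. Combine: 2.773e-08 J / 0.0093521389 m = 2.9650971e-06 N. 2.9650971e-06 N = 2.9650971e-06 newton ≈ 2.965e-06 newton (4 s.f.). Final answer: 2.965e-06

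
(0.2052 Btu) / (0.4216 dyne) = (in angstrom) 1 Btu = 1055.0559 J, so 0.2052 Btu = 0.2052 * 1055.0559 = 216.49746 J. 1 dyne = 1e-05 N, so 0.4216 dyne = 0.4216 * 1e-05 = 4.216e-06 N. Combine: 216.49746 J / 4.216e-06 N = 51351390 m. 1 angstrom = 1e-10 m, so 51351390 m = 51351390 / 1e-10 = 5.135139e+17 angstrom ≈ 5.135e+17 angstrom (4 s.f.). Final answer: 5.135e+17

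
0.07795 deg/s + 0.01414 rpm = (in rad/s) 0.002841. Check: 1 deg/s = 0.017453293 rad/s, so 0.07795 deg/s = 0.07795 * 0.017453293 = 0.0013604842 rad/s. 1 rpm = 0.10471976 rad/s, so 0.01414 rpm = 0.01414 * 0.10471976 = 0.0014807373 rad/s. Sum: 0.0013604842 + 0.0014807373 = 0.0028412215 rad/s. Result: 0.0028412215 rad/s ≈ 0.002841 rad/s (4 s.f.).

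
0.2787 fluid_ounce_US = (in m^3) 1 fluid_ounce_US = 2.957353e-05 m^3, so 0.2787 fluid_ounce_US = 0.2787 * 2.957353e-05 = 8.2421427e-06 m^3. Result: 8.2421427e-06 m^3 ≈ 8.242e-06 m^3 (4 s.f.). Final answer: 8.242e-06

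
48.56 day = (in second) 4.196e+06. Check: 1 day = 86400 s, so 48.56 day = 48.56 * 86400 = 4195584 s. 4195584 s = 4195584 second ≈ 4.196e+06 second (4 s.f.).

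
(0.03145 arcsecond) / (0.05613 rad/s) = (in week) 4.491e-12. Check: 1 arcsecond = 4.8481368e-06 rad, so 0.03145 arcsecond = 0.03145 * 4.8481368e-06 = 1.524739e-07 rad. 0.05613 rad/s is already in rad/s. Combine: 1.524739e-07 rad / 0.05613 rad/s = 2.7164422e-06 s. 1 week = 604800 s, so 2.7164422e-06 s = 2.7164422e-06 / 604800 = 4.491472e-12 week ≈ 4.491e-12 week (4 s.f.).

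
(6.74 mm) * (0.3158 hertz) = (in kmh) 1 mm = 0.001 m, so 6.74 mm = 6.74 * 0.001 = 0.00674 m. 0.3158 hertz = 0.3158 Hz. Combine: 0.00674 m * 0.3158 Hz = 0.002128492 m/s. 1 kmh = 0.27777778 m/s, so 0.002128492 m/s = 0.002128492 / 0.27777778 = 0.0076625712 kmh ≈ 0.007663 kmh (4 s.f.). Final answer: 0.007663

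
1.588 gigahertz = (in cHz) 1.588e+11. Check: 1 gigahertz = 1e+09 Hz, so 1.588 gigahertz = 1.588 * 1e+09 = 1.588e+09 Hz. 1 cHz = 0.01 Hz, so 1.588e+09 Hz = 1.588e+09 / 0.01 = 1.588e+11 cHz.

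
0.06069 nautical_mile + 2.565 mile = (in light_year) 1 nautical_mile = 1852 m, so 0.06069 nautical_mile = 0.06069 * 1852 = 112.39788 m. 1 mile = 1609.344 m, so 2.565 mile = 2.565 * 1609.344 = 4127.9674 m. Sum: 112.39788 + 4127.9674 = 4240.3652 m. 1 light_year = 9.4607305e+15 m, so 4240.3652 m = 4240.3652 / 9.4607305e+15 = 4.4820696e-13 light_year ≈ 4.482e-13 light_year (4 s.f.). Final answer: 4.482e-13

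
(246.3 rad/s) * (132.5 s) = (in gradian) 2.078e+06. Check: 246.3 rad/s is already in rad/s. 132.5 s is already in s. Combine: 246.3 rad/s * 132.5 s = 32634.75 rad. 1 gradian = 0.015707963 rad, so 32634.75 rad = 32634.75 / 0.015707963 = 2077592.7 gradian ≈ 2.078e+06 gradian (4 s.f.).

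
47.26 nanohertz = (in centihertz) 1 nanohertz = 1e-09 Hz, so 47.26 nanohertz = 47.26 * 1e-09 = 4.726e-08 Hz. 1 centihertz = 0.01 Hz, so 4.726e-08 Hz = 4.726e-08 / 0.01 = 4.726e-06 centihertz. Final answer: 4.726e-06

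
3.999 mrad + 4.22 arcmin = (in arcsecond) 1 mrad = 0.001 rad, so 3.999 mrad = 3.999 * 0.001 = 0.003999 rad. 1 arcmin = 0.00029088821 rad, so 4.22 arcmin = 4.22 * 0.00029088821 = 0.0012275482 rad. Sum: 0.003999 + 0.0012275482 = 0.0052265482 rad. 1 arcsecond = 4.8481368e-06 rad, so 0.0052265482 rad = 0.0052265482 / 4.8481368e-06 = 1078.053 arcsecond ≈ 1078 arcsecond (4 s.f.). Final answer: 1078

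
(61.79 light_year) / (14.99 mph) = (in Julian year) 1 light_year = 9.4607305e+15 m, so 61.79 light_year = 61.79 * 9.4607305e+15 = 5.8457854e+17 m. 1 mph = 0.44704 m/s, so 14.99 mph = 14.99 * 0.44704 = 6.7011296 m/s. Combine: 5.8457854e+17 m / 6.7011296 m/s = 8.723582e+16 s. 1 Julian year = 31557600 s, so 8.723582e+16 s = 8.723582e+16 / 31557600 = 2.7643363e+09 Julian year ≈ 2.764e+09 Julian year (4 s.f.). Final answer: 2.764e+09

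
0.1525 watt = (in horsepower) 0.0002045. Check: 0.1525 watt = 0.1525 W. 1 horsepower = 745.69987 W, so 0.1525 W = 0.1525 / 745.69987 = 0.00020450587 horsepower ≈ 0.0002045 horsepower (4 s.f.).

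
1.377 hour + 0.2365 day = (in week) 1 hour = 3600 s, so 1.377 hour = 1.377 * 3600 = 4957.2 s. 1 day = 86400 s, so 0.2365 day = 0.2365 * 86400 = 20433.6 s. Sum: 4957.2 + 20433.6 = 25390.8 s. 1 week = 604800 s, so 25390.8 s = 25390.8 / 604800 = 0.041982143 week ≈ 0.04198 week (4 s.f.). Final answer: 0.04198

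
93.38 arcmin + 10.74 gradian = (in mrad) 195.9. Check: 1 arcmin = 0.00029088821 rad, so 93.38 arcmin = 93.38 * 0.00029088821 = 0.027163141 rad. 1 gradian = 0.015707963 rad, so 10.74 gradian = 10.74 * 0.015707963 = 0.16870353 rad. Sum: 0.027163141 + 0.16870353 = 0.19586667 rad. 1 mrad = 0.001 rad, so 0.19586667 rad = 0.19586667 / 0.001 = 195.86667 mrad ≈ 195.9 mrad (4 s.f.).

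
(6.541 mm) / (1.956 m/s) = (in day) 3.87e-08. Check: 1 mm = 0.001 m, so 6.541 mm = 6.541 * 0.001 = 0.006541 m. 1.956 m/s is already in m/s. Combine: 0.006541 m / 1.956 m/s = 0.0033440695 s. 1 day = 86400 s, so 0.0033440695 s = 0.0033440695 / 86400 = 3.8704508e-08 day ≈ 3.87e-08 day (4 s.f.).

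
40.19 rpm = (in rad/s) 1 rpm = 0.10471976 rad/s, so 40.19 rpm = 40.19 * 0.10471976 = 4.208687 rad/s. Result: 4.208687 rad/s ≈ 4.209 rad/s (4 s.f.). Final answer: 4.209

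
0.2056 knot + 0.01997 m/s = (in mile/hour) 0.2813. Check: 1 knot = 0.51444444 m/s, so 0.2056 knot = 0.2056 * 0.51444444 = 0.10576978 m/s. 0.01997 m/s is already in m/s. Sum: 0.10576978 + 0.01997 = 0.12573978 m/s. 1 mile/hour = 0.44704 m/s, so 0.12573978 m/s = 0.12573978 / 0.44704 = 0.28127187 mile/hour ≈ 0.2813 mile/hour (4 s.f.).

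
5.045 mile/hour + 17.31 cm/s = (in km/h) 8.742. Check: 1 mile/hour = 0.44704 m/s, so 5.045 mile/hour = 5.045 * 0.44704 = 2.2553168 m/s. 1 cm/s = 0.01 m/s, so 17.31 cm/s = 17.31 * 0.01 = 0.1731 m/s. Sum: 2.2553168 + 0.1731 = 2.4284168 m/s. 1 km/h = 0.27777778 m/s, so 2.4284168 m/s = 2.4284168 / 0.27777778 = 8.7423005 km/h ≈ 8.742 km/h (4 s.f.).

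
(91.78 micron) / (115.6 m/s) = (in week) 1 micron = 1e-06 m, so 91.78 micron = 91.78 * 1e-06 = 9.178e-05 m. 115.6 m/s is already in m/s. Combine: 9.178e-05 m / 115.6 m/s = 7.9394464e-07 s. 1 week = 604800 s, so 7.9394464e-07 s = 7.9394464e-07 / 604800 = 1.3127391e-12 week ≈ 1.313e-12 week (4 s.f.). Final answer: 1.313e-12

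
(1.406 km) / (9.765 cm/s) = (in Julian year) 0.0004563. Check: 1 km = 1000 m, so 1.406 km = 1.406 * 1000 = 1406 m. 1 cm/s = 0.01 m/s, so 9.765 cm/s = 9.765 * 0.01 = 0.09765 m/s. Combine: 1406 m / 0.09765 m/s = 14398.361 s. 1 Julian year = 31557600 s, so 14398.361 s = 14398.361 / 31557600 = 0.00045625654 Julian year ≈ 0.0004563 Julian year (4 s.f.).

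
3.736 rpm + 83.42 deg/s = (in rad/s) 1 rpm = 0.10471976 rad/s, so 3.736 rpm = 3.736 * 0.10471976 = 0.39123301 rad/s. 1 deg/s = 0.017453293 rad/s, so 83.42 deg/s = 83.42 * 0.017453293 = 1.4559537 rad/s. Sum: 0.39123301 + 1.4559537 = 1.8471867 rad/s. Result: 1.8471867 rad/s ≈ 1.847 rad/s (4 s.f.). Final answer: 1.847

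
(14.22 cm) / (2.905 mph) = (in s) 1 cm = 0.01 m, so 14.22 cm = 14.22 * 0.01 = 0.1422 m. 1 mph = 0.44704 m/s, so 2.905 mph = 2.905 * 0.44704 = 1.2986512 m/s. Combine: 0.1422 m / 1.2986512 m/s = 0.10949822 s. Result: 0.10949822 s ≈ 0.1095 s (4 s.f.). Final answer: 0.1095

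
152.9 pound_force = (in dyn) 6.801e+07. Check: 1 pound_force = 4.4482216 N, so 152.9 pound_force = 152.9 * 4.4482216 = 680.13308 N. 1 dyn = 1e-05 N, so 680.13308 N = 680.13308 / 1e-05 = 68013308 dyn ≈ 6.801e+07 dyn (4 s.f.).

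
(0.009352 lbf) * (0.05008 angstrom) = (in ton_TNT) 4.979e-23. Check: 1 lbf = 4.4482216 N, so 0.009352 lbf = 0.009352 * 4.4482216 = 0.041599769 N. 1 angstrom = 1e-10 m, so 0.05008 angstrom = 0.05008 * 1e-10 = 5.008e-12 m. Combine: 0.041599769 N * 5.008e-12 m = 2.0833164e-13 J. 1 ton_TNT = 4.184e+09 J, so 2.0833164e-13 J = 2.0833164e-13 / 4.184e+09 = 4.9792457e-23 ton_TNT ≈ 4.979e-23 ton_TNT (4 s.f.).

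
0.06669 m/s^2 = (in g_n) 0.0068. Check: 1 g_n = 9.80665 m/s^2, so 0.06669 m/s^2 = 0.06669 / 9.80665 = 0.0068004874 g_n ≈ 0.0068 g_n (4 s.f.).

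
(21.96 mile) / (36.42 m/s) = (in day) 1 mile = 1609.344 m, so 21.96 mile = 21.96 * 1609.344 = 35341.194 m. 36.42 m/s is already in m/s. Combine: 35341.194 m / 36.42 m/s = 970.37875 s. 1 day = 86400 s, so 970.37875 s = 970.37875 / 86400 = 0.011231236 day ≈ 0.01123 day (4 s.f.). Final answer: 0.01123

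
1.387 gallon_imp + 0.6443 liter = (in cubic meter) 1 gallon_imp = 0.00454609 m^3, so 1.387 gallon_imp = 1.387 * 0.00454609 = 0.0063054268 m^3. 1 liter = 0.001 m^3, so 0.6443 liter = 0.6443 * 0.001 = 0.0006443 m^3. Sum: 0.0063054268 + 0.0006443 = 0.0069497268 m^3. 0.0069497268 m^3 = 0.0069497268 cubic meter ≈ 0.00695 cubic meter (4 s.f.). Final answer: 0.00695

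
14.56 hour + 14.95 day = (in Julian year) 1 hour = 3600 s, so 14.56 hour = 14.56 * 3600 = 52416 s. 1 day = 86400 s, so 14.95 day = 14.95 * 86400 = 1291680 s. Sum: 52416 + 1291680 = 1344096 s. 1 Julian year = 31557600 s, so 1344096 s = 1344096 / 31557600 = 0.042591832 Julian year ≈ 0.04259 Julian year (4 s.f.). Final answer: 0.04259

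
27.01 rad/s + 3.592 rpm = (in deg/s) 1569. Check: 27.01 rad/s is already in rad/s. 1 rpm = 0.10471976 rad/s, so 3.592 rpm = 3.592 * 0.10471976 = 0.37615336 rad/s. Sum: 27.01 + 0.37615336 = 27.386153 rad/s. 1 deg/s = 0.017453293 rad/s, so 27.386153 rad/s = 27.386153 / 0.017453293 = 1569.111 deg/s ≈ 1569 deg/s (4 s.f.).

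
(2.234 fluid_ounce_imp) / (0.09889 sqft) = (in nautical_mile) 3.731e-06. Check: 1 fluid_ounce_imp = 2.8413063e-05 m^3, so 2.234 fluid_ounce_imp = 2.234 * 2.8413063e-05 = 6.3474782e-05 m^3. 1 sqft = 0.09290304 m^2, so 0.09889 sqft = 0.09889 * 0.09290304 = 0.0091871816 m^2. Combine: 6.3474782e-05 m^3 / 0.0091871816 m^2 = 0.0069090592 m. 1 nautical_mile = 1852 m, so 0.0069090592 m = 0.0069090592 / 1852 = 3.7305935e-06 nautical_mile ≈ 3.731e-06 nautical_mile (4 s.f.).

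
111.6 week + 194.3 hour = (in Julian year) 1 week = 604800 s, so 111.6 week = 111.6 * 604800 = 67495680 s. 1 hour = 3600 s, so 194.3 hour = 194.3 * 3600 = 699480 s. Sum: 67495680 + 699480 = 68195160 s. 1 Julian year = 31557600 s, so 68195160 s = 68195160 / 31557600 = 2.1609742 Julian year ≈ 2.161 Julian year (4 s.f.). Final answer: 2.161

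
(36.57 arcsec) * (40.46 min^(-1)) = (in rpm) 1 arcsec = 4.8481368e-06 rad, so 36.57 arcsec = 36.57 * 4.8481368e-06 = 0.00017729636 rad. 1 min^(-1) = 0.016666667 Hz, so 40.46 min^(-1) = 40.46 * 0.016666667 = 0.67433333 Hz. Combine: 0.00017729636 rad * 0.67433333 Hz = 0.00011955685 rad/s. 1 rpm = 0.10471976 rad/s, so 0.00011955685 rad/s = 0.00011955685 / 0.10471976 = 0.0011416838 rpm ≈ 0.001142 rpm (4 s.f.). Final answer: 0.001142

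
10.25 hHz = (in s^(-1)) 1 hHz = 100 Hz, so 10.25 hHz = 10.25 * 100 = 1025 Hz. 1025 Hz = 1025 s^(-1). Final answer: 1025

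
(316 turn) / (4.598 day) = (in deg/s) 1 turn = 6.2831853 rad, so 316 turn = 316 * 6.2831853 = 1985.4866 rad. 1 day = 86400 s, so 4.598 day = 4.598 * 86400 = 397267.2 s. Combine: 1985.4866 rad / 397267.2 s = 0.0049978618 rad/s. 1 deg/s = 0.017453293 rad/s, so 0.0049978618 rad/s = 0.0049978618 / 0.017453293 = 0.28635639 deg/s ≈ 0.2864 deg/s (4 s.f.). Final answer: 0.2864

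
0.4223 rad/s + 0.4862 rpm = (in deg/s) 27.11. Check: 0.4223 rad/s is already in rad/s. 1 rpm = 0.10471976 rad/s, so 0.4862 rpm = 0.4862 * 0.10471976 = 0.050914745 rad/s. Sum: 0.4223 + 0.050914745 = 0.47321474 rad/s. 1 deg/s = 0.017453293 rad/s, so 0.47321474 rad/s = 0.47321474 / 0.017453293 = 27.113208 deg/s ≈ 27.11 deg/s (4 s.f.).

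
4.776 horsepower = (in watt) 3561. Check: 1 horsepower = 745.69987 W, so 4.776 horsepower = 4.776 * 745.69987 = 3561.4626 W. 3561.4626 W = 3561.4626 watt ≈ 3561 watt (4 s.f.).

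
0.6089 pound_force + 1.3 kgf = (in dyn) 1 pound_force = 4.4482216 N, so 0.6089 pound_force = 0.6089 * 4.4482216 = 2.7085221 N. 1 kgf = 9.80665 N, so 1.3 kgf = 1.3 * 9.80665 = 12.748645 N. Sum: 2.7085221 + 12.748645 = 15.457167 N. 1 dyn = 1e-05 N, so 15.457167 N = 15.457167 / 1e-05 = 1545716.7 dyn ≈ 1.546e+06 dyn (4 s.f.). Final answer: 1.546e+06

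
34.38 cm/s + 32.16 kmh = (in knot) 18.03. Check: 1 cm/s = 0.01 m/s, so 34.38 cm/s = 34.38 * 0.01 = 0.3438 m/s. 1 kmh = 0.27777778 m/s, so 32.16 kmh = 32.16 * 0.27777778 = 8.9333333 m/s. Sum: 0.3438 + 8.9333333 = 9.2771333 m/s. 1 knot = 0.51444444 m/s, so 9.2771333 m/s = 9.2771333 / 0.51444444 = 18.033305 knot ≈ 18.03 knot (4 s.f.).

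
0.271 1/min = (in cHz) 0.4517. Check: 1 1/min = 0.016666667 Hz, so 0.271 1/min = 0.271 * 0.016666667 = 0.0045166667 Hz. 1 cHz = 0.01 Hz, so 0.0045166667 Hz = 0.0045166667 / 0.01 = 0.45166667 cHz ≈ 0.4517 cHz (4 s.f.).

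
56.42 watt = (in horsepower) 56.42 watt = 56.42 W. 1 horsepower = 745.69987 W, so 56.42 W = 56.42 / 745.69987 = 0.075660466 horsepower ≈ 0.07566 horsepower (4 s.f.). Final answer: 0.07566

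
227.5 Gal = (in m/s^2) 1 Gal = 0.01 m/s^2, so 227.5 Gal = 227.5 * 0.01 = 2.275 m/s^2. Result: 2.275 m/s^2. Final answer: 2.275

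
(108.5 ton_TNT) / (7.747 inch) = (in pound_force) 5.186e+11. Check: 1 ton_TNT = 4.184e+09 J, so 108.5 ton_TNT = 108.5 * 4.184e+09 = 4.53964e+11 J. 1 inch = 0.0254 m, so 7.747 inch = 7.747 * 0.0254 = 0.1967738 m. Combine: 4.53964e+11 J / 0.1967738 m = 2.3070348e+12 N. 1 pound_force = 4.4482216 N, so 2.3070348e+12 N = 2.3070348e+12 / 4.4482216 = 5.1864205e+11 pound_force ≈ 5.186e+11 pound_force (4 s.f.).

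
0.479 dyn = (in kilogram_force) 1 dyn = 1e-05 N, so 0.479 dyn = 0.479 * 1e-05 = 4.79e-06 N. 1 kilogram_force = 9.80665 N, so 4.79e-06 N = 4.79e-06 / 9.80665 = 4.8844407e-07 kilogram_force ≈ 4.884e-07 kilogram_force (4 s.f.). Final answer: 4.884e-07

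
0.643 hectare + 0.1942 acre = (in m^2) 7216. Check: 1 hectare = 10000 m^2, so 0.643 hectare = 0.643 * 10000 = 6430 m^2. 1 acre = 4046.8564 m^2, so 0.1942 acre = 0.1942 * 4046.8564 = 785.89952 m^2. Sum: 6430 + 785.89952 = 7215.8995 m^2. Result: 7215.8995 m^2 ≈ 7216 m^2 (4 s.f.).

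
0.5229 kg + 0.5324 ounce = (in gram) 0.5229 kg is already in kg. 1 ounce = 0.028349523 kg, so 0.5324 ounce = 0.5324 * 0.028349523 = 0.015093286 kg. Sum: 0.5229 + 0.015093286 = 0.53799329 kg. 1 gram = 0.001 kg, so 0.53799329 kg = 0.53799329 / 0.001 = 537.99329 gram ≈ 538 gram (4 s.f.). Final answer: 538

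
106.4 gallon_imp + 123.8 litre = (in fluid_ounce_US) 1 gallon_imp = 0.00454609 m^3, so 106.4 gallon_imp = 106.4 * 0.00454609 = 0.48370398 m^3. 1 litre = 0.001 m^3, so 123.8 litre = 123.8 * 0.001 = 0.1238 m^3. Sum: 0.48370398 + 0.1238 = 0.60750398 m^3. 1 fluid_ounce_US = 2.957353e-05 m^3, so 0.60750398 m^3 = 0.60750398 / 2.957353e-05 = 20542.153 fluid_ounce_US ≈ 2.054e+04 fluid_ounce_US (4 s.f.). Final answer: 2.054e+04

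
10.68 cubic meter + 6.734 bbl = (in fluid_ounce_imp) 4.136e+05. Check: 10.68 cubic meter = 10.68 m^3. 1 bbl = 0.15898729 m^3, so 6.734 bbl = 6.734 * 0.15898729 = 1.0706204 m^3. Sum: 10.68 + 1.0706204 = 11.75062 m^3. 1 fluid_ounce_imp = 2.8413063e-05 m^3, so 11.75062 m^3 = 11.75062 / 2.8413063e-05 = 413564.02 fluid_ounce_imp ≈ 4.136e+05 fluid_ounce_imp (4 s.f.).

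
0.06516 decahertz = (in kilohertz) 0.0006516. Check: 1 decahertz = 10 Hz, so 0.06516 decahertz = 0.06516 * 10 = 0.6516 Hz. 1 kilohertz = 1000 Hz, so 0.6516 Hz = 0.6516 / 1000 = 0.0006516 kilohertz.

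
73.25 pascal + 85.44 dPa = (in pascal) 81.79. Check: 73.25 pascal = 73.25 Pa. 1 dPa = 0.1 Pa, so 85.44 dPa = 85.44 * 0.1 = 8.544 Pa. Sum: 73.25 + 8.544 = 81.794 Pa. 81.794 Pa = 81.794 pascal ≈ 81.79 pascal (4 s.f.).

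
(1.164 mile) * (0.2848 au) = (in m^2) 7.981e+13. Check: 1 mile = 1609.344 m, so 1.164 mile = 1.164 * 1609.344 = 1873.2764 m. 1 au = 1.4959787e+11 m, so 0.2848 au = 0.2848 * 1.4959787e+11 = 4.2605474e+10 m. Combine: 1873.2764 m * 4.2605474e+10 m = 7.9811829e+13 m^2. Result: 7.9811829e+13 m^2 ≈ 7.981e+13 m^2 (4 s.f.).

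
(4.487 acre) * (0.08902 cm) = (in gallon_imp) 1 acre = 4046.8564 m^2, so 4.487 acre = 4.487 * 4046.8564 = 18158.245 m^2. 1 cm = 0.01 m, so 0.08902 cm = 0.08902 * 0.01 = 0.0008902 m. Combine: 18158.245 m^2 * 0.0008902 m = 16.164469 m^3. 1 gallon_imp = 0.00454609 m^3, so 16.164469 m^3 = 16.164469 / 0.00454609 = 3555.6862 gallon_imp ≈ 3556 gallon_imp (4 s.f.). Final answer: 3556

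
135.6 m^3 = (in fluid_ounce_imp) 4.772e+06. Check: 1 fluid_ounce_imp = 2.8413063e-05 m^3, so 135.6 m^3 = 135.6 / 2.8413063e-05 = 4772452.8 fluid_ounce_imp ≈ 4.772e+06 fluid_ounce_imp (4 s.f.).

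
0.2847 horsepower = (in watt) 212.3. Check: 1 horsepower = 745.69987 W, so 0.2847 horsepower = 0.2847 * 745.69987 = 212.30075 W. 212.30075 W = 212.30075 watt ≈ 212.3 watt (4 s.f.).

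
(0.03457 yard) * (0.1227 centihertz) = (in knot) 7.539e-05. Check: 1 yard = 0.9144 m, so 0.03457 yard = 0.03457 * 0.9144 = 0.031610808 m. 1 centihertz = 0.01 Hz, so 0.1227 centihertz = 0.1227 * 0.01 = 0.001227 Hz. Combine: 0.031610808 m * 0.001227 Hz = 3.8786461e-05 m/s. 1 knot = 0.51444444 m/s, so 3.8786461e-05 m/s = 3.8786461e-05 / 0.51444444 = 7.5394849e-05 knot ≈ 7.539e-05 knot (4 s.f.).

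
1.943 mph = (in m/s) 1 mph = 0.44704 m/s, so 1.943 mph = 1.943 * 0.44704 = 0.86859872 m/s. Result: 0.86859872 m/s ≈ 0.8686 m/s (4 s.f.). Final answer: 0.8686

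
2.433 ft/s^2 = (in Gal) 1 ft/s^2 = 0.3048 m/s^2, so 2.433 ft/s^2 = 2.433 * 0.3048 = 0.7415784 m/s^2. 1 Gal = 0.01 m/s^2, so 0.7415784 m/s^2 = 0.7415784 / 0.01 = 74.15784 Gal ≈ 74.16 Gal (4 s.f.). Final answer: 74.16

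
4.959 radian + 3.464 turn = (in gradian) 1701. Check: 4.959 radian = 4.959 rad. 1 turn = 6.2831853 rad, so 3.464 turn = 3.464 * 6.2831853 = 21.764954 rad. Sum: 4.959 + 21.764954 = 26.723954 rad. 1 gradian = 0.015707963 rad, so 26.723954 rad = 26.723954 / 0.015707963 = 1701.2997 gradian ≈ 1701 gradian (4 s.f.).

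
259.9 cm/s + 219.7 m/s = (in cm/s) 1 cm/s = 0.01 m/s, so 259.9 cm/s = 259.9 * 0.01 = 2.599 m/s. 219.7 m/s is already in m/s. Sum: 2.599 + 219.7 = 222.299 m/s. 1 cm/s = 0.01 m/s, so 222.299 m/s = 222.299 / 0.01 = 22229.9 cm/s ≈ 2.223e+04 cm/s (4 s.f.). Final answer: 2.223e+04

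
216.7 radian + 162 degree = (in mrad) 216.7 radian = 216.7 rad. 1 degree = 0.017453293 rad, so 162 degree = 162 * 0.017453293 = 2.8274334 rad. Sum: 216.7 + 2.8274334 = 219.52743 rad. 1 mrad = 0.001 rad, so 219.52743 rad = 219.52743 / 0.001 = 219527.43 mrad ≈ 2.195e+05 mrad (4 s.f.). Final answer: 2.195e+05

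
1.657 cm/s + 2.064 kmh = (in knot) 1.147. Check: 1 cm/s = 0.01 m/s, so 1.657 cm/s = 1.657 * 0.01 = 0.01657 m/s. 1 kmh = 0.27777778 m/s, so 2.064 kmh = 2.064 * 0.27777778 = 0.57333333 m/s. Sum: 0.01657 + 0.57333333 = 0.58990333 m/s. 1 knot = 0.51444444 m/s, so 0.58990333 m/s = 0.58990333 / 0.51444444 = 1.1466803 knot ≈ 1.147 knot (4 s.f.).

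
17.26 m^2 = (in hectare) 0.001726. Check: 1 hectare = 10000 m^2, so 17.26 m^2 = 17.26 / 10000 = 0.001726 hectare.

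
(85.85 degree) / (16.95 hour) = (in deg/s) 0.001407. Check: 1 degree = 0.017453293 rad, so 85.85 degree = 85.85 * 0.017453293 = 1.4983652 rad. 1 hour = 3600 s, so 16.95 hour = 16.95 * 3600 = 61020 s. Combine: 1.4983652 rad / 61020 s = 2.4555312e-05 rad/s. 1 deg/s = 0.017453293 rad/s, so 2.4555312e-05 rad/s = 2.4555312e-05 / 0.017453293 = 0.0014069158 deg/s ≈ 0.001407 deg/s (4 s.f.).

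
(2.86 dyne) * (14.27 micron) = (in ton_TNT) 9.754e-20. Check: 1 dyne = 1e-05 N, so 2.86 dyne = 2.86 * 1e-05 = 2.86e-05 N. 1 micron = 1e-06 m, so 14.27 micron = 14.27 * 1e-06 = 1.427e-05 m. Combine: 2.86e-05 N * 1.427e-05 m = 4.08122e-10 J. 1 ton_TNT = 4.184e+09 J, so 4.08122e-10 J = 4.08122e-10 / 4.184e+09 = 9.7543499e-20 ton_TNT ≈ 9.754e-20 ton_TNT (4 s.f.).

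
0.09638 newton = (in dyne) 0.09638 newton = 0.09638 N. 1 dyne = 1e-05 N, so 0.09638 N = 0.09638 / 1e-05 = 9638 dyne. Final answer: 9638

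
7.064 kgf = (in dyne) 1 kgf = 9.80665 N, so 7.064 kgf = 7.064 * 9.80665 = 69.274176 N. 1 dyne = 1e-05 N, so 69.274176 N = 69.274176 / 1e-05 = 6927417.6 dyne ≈ 6.927e+06 dyne (4 s.f.). Final answer: 6.927e+06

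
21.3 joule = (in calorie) 5.091. Check: 21.3 joule = 21.3 J. 1 calorie = 4.184 J, so 21.3 J = 21.3 / 4.184 = 5.0908222 calorie ≈ 5.091 calorie (4 s.f.).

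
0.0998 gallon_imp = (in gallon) 1 gallon_imp = 0.00454609 m^3, so 0.0998 gallon_imp = 0.0998 * 0.00454609 = 0.00045369978 m^3. 1 gallon = 0.0037854118 m^3, so 0.00045369978 m^3 = 0.00045369978 / 0.0037854118 = 0.1198548 gallon ≈ 0.1199 gallon (4 s.f.). Final answer: 0.1199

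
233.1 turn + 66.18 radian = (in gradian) 1 turn = 6.2831853 rad, so 233.1 turn = 233.1 * 6.2831853 = 1464.6105 rad. 66.18 radian = 66.18 rad. Sum: 1464.6105 + 66.18 = 1530.7905 rad. 1 gradian = 0.015707963 rad, so 1530.7905 rad = 1530.7905 / 0.015707963 = 97453.15 gradian ≈ 9.745e+04 gradian (4 s.f.). Final answer: 9.745e+04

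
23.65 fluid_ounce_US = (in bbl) 1 fluid_ounce_US = 2.957353e-05 m^3, so 23.65 fluid_ounce_US = 23.65 * 2.957353e-05 = 0.00069941397 m^3. 1 bbl = 0.15898729 m^3, so 0.00069941397 m^3 = 0.00069941397 / 0.15898729 = 0.0043991815 bbl ≈ 0.004399 bbl (4 s.f.). Final answer: 0.004399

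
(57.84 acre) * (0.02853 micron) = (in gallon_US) 1.764. Check: 1 acre = 4046.8564 m^2, so 57.84 acre = 57.84 * 4046.8564 = 234070.18 m^2. 1 micron = 1e-06 m, so 0.02853 micron = 0.02853 * 1e-06 = 2.853e-08 m. Combine: 234070.18 m^2 * 2.853e-08 m = 0.0066780221 m^3. 1 gallon_US = 0.0037854118 m^3, so 0.0066780221 m^3 = 0.0066780221 / 0.0037854118 = 1.7641468 gallon_US ≈ 1.764 gallon_US (4 s.f.).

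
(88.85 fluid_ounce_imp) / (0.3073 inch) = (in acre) 1 fluid_ounce_imp = 2.8413063e-05 m^3, so 88.85 fluid_ounce_imp = 88.85 * 2.8413063e-05 = 0.0025245006 m^3. 1 inch = 0.0254 m, so 0.3073 inch = 0.3073 * 0.0254 = 0.00780542 m. Combine: 0.0025245006 m^3 / 0.00780542 m = 0.32342918 m^2. 1 acre = 4046.8564 m^2, so 0.32342918 m^2 = 0.32342918 / 4046.8564 = 7.9921091e-05 acre ≈ 7.992e-05 acre (4 s.f.). Final answer: 7.992e-05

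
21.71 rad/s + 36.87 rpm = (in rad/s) 21.71 rad/s is already in rad/s. 1 rpm = 0.10471976 rad/s, so 36.87 rpm = 36.87 * 0.10471976 = 3.8610174 rad/s. Sum: 21.71 + 3.8610174 = 25.571017 rad/s. Result: 25.571017 rad/s ≈ 25.57 rad/s (4 s.f.). Final answer: 25.57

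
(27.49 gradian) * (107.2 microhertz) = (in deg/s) 0.002652. Check: 1 gradian = 0.015707963 rad, so 27.49 gradian = 27.49 * 0.015707963 = 0.43181191 rad. 1 microhertz = 1e-06 Hz, so 107.2 microhertz = 107.2 * 1e-06 = 0.0001072 Hz. Combine: 0.43181191 rad * 0.0001072 Hz = 4.6290237e-05 rad/s. 1 deg/s = 0.017453293 rad/s, so 4.6290237e-05 rad/s = 4.6290237e-05 / 0.017453293 = 0.0026522352 deg/s ≈ 0.002652 deg/s (4 s.f.).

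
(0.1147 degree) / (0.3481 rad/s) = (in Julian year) 1.822e-10. Check: 1 degree = 0.017453293 rad, so 0.1147 degree = 0.1147 * 0.017453293 = 0.0020018927 rad. 0.3481 rad/s is already in rad/s. Combine: 0.0020018927 rad / 0.3481 rad/s = 0.0057509125 s. 1 Julian year = 31557600 s, so 0.0057509125 s = 0.0057509125 / 31557600 = 1.8223542e-10 Julian year ≈ 1.822e-10 Julian year (4 s.f.).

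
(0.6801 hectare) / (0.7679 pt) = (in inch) 9.884e+08. Check: 1 hectare = 10000 m^2, so 0.6801 hectare = 0.6801 * 10000 = 6801 m^2. 1 pt = 0.00035277778 m, so 0.7679 pt = 0.7679 * 0.00035277778 = 0.00027089806 m. Combine: 6801 m^2 / 0.00027089806 m = 25105385 m. 1 inch = 0.0254 m, so 25105385 m = 25105385 / 0.0254 = 9.8840099e+08 inch ≈ 9.884e+08 inch (4 s.f.).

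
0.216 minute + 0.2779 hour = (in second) 1013. Check: 1 minute = 60 s, so 0.216 minute = 0.216 * 60 = 12.96 s. 1 hour = 3600 s, so 0.2779 hour = 0.2779 * 3600 = 1000.44 s. Sum: 12.96 + 1000.44 = 1013.4 s. 1013.4 s = 1013.4 second ≈ 1013 second (4 s.f.).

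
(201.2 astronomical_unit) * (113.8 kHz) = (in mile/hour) 7.662e+18. Check: 1 astronomical_unit = 1.4959787e+11 m, so 201.2 astronomical_unit = 201.2 * 1.4959787e+11 = 3.0099092e+13 m. 1 kHz = 1000 Hz, so 113.8 kHz = 113.8 * 1000 = 113800 Hz. Combine: 3.0099092e+13 m * 113800 Hz = 3.4252766e+18 m/s. 1 mile/hour = 0.44704 m/s, so 3.4252766e+18 m/s = 3.4252766e+18 / 0.44704 = 7.6621256e+18 mile/hour ≈ 7.662e+18 mile/hour (4 s.f.).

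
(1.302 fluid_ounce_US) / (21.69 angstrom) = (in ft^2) 1 fluid_ounce_US = 2.957353e-05 m^3, so 1.302 fluid_ounce_US = 1.302 * 2.957353e-05 = 3.8504735e-05 m^3. 1 angstrom = 1e-10 m, so 21.69 angstrom = 21.69 * 1e-10 = 2.169e-09 m. Combine: 3.8504735e-05 m^3 / 2.169e-09 m = 17752.299 m^2. 1 ft^2 = 0.09290304 m^2, so 17752.299 m^2 = 17752.299 / 0.09290304 = 191084.15 ft^2 ≈ 1.911e+05 ft^2 (4 s.f.). Final answer: 1.911e+05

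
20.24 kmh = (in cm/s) 562.2. Check: 1 kmh = 0.27777778 m/s, so 20.24 kmh = 20.24 * 0.27777778 = 5.6222222 m/s. 1 cm/s = 0.01 m/s, so 5.6222222 m/s = 5.6222222 / 0.01 = 562.22222 cm/s ≈ 562.2 cm/s (4 s.f.).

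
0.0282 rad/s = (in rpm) 0.2693. Check: 1 rpm = 0.10471976 rad/s, so 0.0282 rad/s = 0.0282 / 0.10471976 = 0.26929016 rpm ≈ 0.2693 rpm (4 s.f.).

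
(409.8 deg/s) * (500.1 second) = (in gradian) 2.277e+05. Check: 1 deg/s = 0.017453293 rad/s, so 409.8 deg/s = 409.8 * 0.017453293 = 7.1523593 rad/s. 500.1 second = 500.1 s. Combine: 7.1523593 rad/s * 500.1 s = 3576.8949 rad. 1 gradian = 0.015707963 rad, so 3576.8949 rad = 3576.8949 / 0.015707963 = 227712.2 gradian ≈ 2.277e+05 gradian (4 s.f.).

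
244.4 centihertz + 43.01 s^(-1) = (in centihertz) 1 centihertz = 0.01 Hz, so 244.4 centihertz = 244.4 * 0.01 = 2.444 Hz. 43.01 s^(-1) = 43.01 Hz. Sum: 2.444 + 43.01 = 45.454 Hz. 1 centihertz = 0.01 Hz, so 45.454 Hz = 45.454 / 0.01 = 4545.4 centihertz ≈ 4545 centihertz (4 s.f.). Final answer: 4545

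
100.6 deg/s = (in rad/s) 1 deg/s = 0.017453293 rad/s, so 100.6 deg/s = 100.6 * 0.017453293 = 1.7558012 rad/s. Result: 1.7558012 rad/s ≈ 1.756 rad/s (4 s.f.). Final answer: 1.756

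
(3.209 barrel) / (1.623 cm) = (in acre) 1 barrel = 0.15898729 m^3, so 3.209 barrel = 3.209 * 0.15898729 = 0.51019023 m^3. 1 cm = 0.01 m, so 1.623 cm = 1.623 * 0.01 = 0.01623 m. Combine: 0.51019023 m^3 / 0.01623 m = 31.435011 m^2. 1 acre = 4046.8564 m^2, so 31.435011 m^2 = 31.435011 / 4046.8564 = 0.0077677604 acre ≈ 0.007768 acre (4 s.f.). Final answer: 0.007768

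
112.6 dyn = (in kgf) 1 dyn = 1e-05 N, so 112.6 dyn = 112.6 * 1e-05 = 0.001126 N. 1 kgf = 9.80665 N, so 0.001126 N = 0.001126 / 9.80665 = 0.00011482005 kgf ≈ 0.0001148 kgf (4 s.f.). Final answer: 0.0001148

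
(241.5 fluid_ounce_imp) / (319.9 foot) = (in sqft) 0.0007575. Check: 1 fluid_ounce_imp = 2.8413063e-05 m^3, so 241.5 fluid_ounce_imp = 241.5 * 2.8413063e-05 = 0.0068617546 m^3. 1 foot = 0.3048 m, so 319.9 foot = 319.9 * 0.3048 = 97.50552 m. Combine: 0.0068617546 m^3 / 97.50552 m = 7.0372986e-05 m^2. 1 sqft = 0.09290304 m^2, so 7.0372986e-05 m^2 = 7.0372986e-05 / 0.09290304 = 0.00075748852 sqft ≈ 0.0007575 sqft (4 s.f.).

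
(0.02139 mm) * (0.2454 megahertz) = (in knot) 10.2. Check: 1 mm = 0.001 m, so 0.02139 mm = 0.02139 * 0.001 = 2.139e-05 m. 1 megahertz = 1000000 Hz, so 0.2454 megahertz = 0.2454 * 1000000 = 245400 Hz. Combine: 2.139e-05 m * 245400 Hz = 5.249106 m/s. 1 knot = 0.51444444 m/s, so 5.249106 m/s = 5.249106 / 0.51444444 = 10.203446 knot ≈ 10.2 knot (4 s.f.).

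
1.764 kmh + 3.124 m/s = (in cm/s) 1 kmh = 0.27777778 m/s, so 1.764 kmh = 1.764 * 0.27777778 = 0.49 m/s. 3.124 m/s is already in m/s. Sum: 0.49 + 3.124 = 3.614 m/s. 1 cm/s = 0.01 m/s, so 3.614 m/s = 3.614 / 0.01 = 361.4 cm/s. Final answer: 361.4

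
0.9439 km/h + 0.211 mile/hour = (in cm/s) 1 km/h = 0.27777778 m/s, so 0.9439 km/h = 0.9439 * 0.27777778 = 0.26219444 m/s. 1 mile/hour = 0.44704 m/s, so 0.211 mile/hour = 0.211 * 0.44704 = 0.09432544 m/s. Sum: 0.26219444 + 0.09432544 = 0.35651988 m/s. 1 cm/s = 0.01 m/s, so 0.35651988 m/s = 0.35651988 / 0.01 = 35.651988 cm/s ≈ 35.65 cm/s (4 s.f.). Final answer: 35.65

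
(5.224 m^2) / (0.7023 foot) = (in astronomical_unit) 5.224 m^2 is already in m^2. 1 foot = 0.3048 m, so 0.7023 foot = 0.7023 * 0.3048 = 0.21406104 m. Combine: 5.224 m^2 / 0.21406104 m = 24.404254 m. 1 astronomical_unit = 1.4959787e+11 m, so 24.404254 m = 24.404254 / 1.4959787e+11 = 1.6313236e-10 astronomical_unit ≈ 1.631e-10 astronomical_unit (4 s.f.). Final answer: 1.631e-10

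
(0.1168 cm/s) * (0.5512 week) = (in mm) 3.894e+05. Check: 1 cm/s = 0.01 m/s, so 0.1168 cm/s = 0.1168 * 0.01 = 0.001168 m/s. 1 week = 604800 s, so 0.5512 week = 0.5512 * 604800 = 333365.76 s. Combine: 0.001168 m/s * 333365.76 s = 389.37121 m. 1 mm = 0.001 m, so 389.37121 m = 389.37121 / 0.001 = 389371.21 mm ≈ 3.894e+05 mm (4 s.f.).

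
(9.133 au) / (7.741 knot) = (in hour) 9.53e+07. Check: 1 au = 1.4959787e+11 m, so 9.133 au = 9.133 * 1.4959787e+11 = 1.3662774e+12 m. 1 knot = 0.51444444 m/s, so 7.741 knot = 7.741 * 0.51444444 = 3.9823144 m/s. Combine: 1.3662774e+12 m / 3.9823144 m/s = 3.4308626e+11 s. 1 hour = 3600 s, so 3.4308626e+11 s = 3.4308626e+11 / 3600 = 95301738 hour ≈ 9.53e+07 hour (4 s.f.).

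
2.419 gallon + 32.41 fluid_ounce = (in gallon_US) 1 gallon = 0.0037854118 m^3, so 2.419 gallon = 2.419 * 0.0037854118 = 0.0091569111 m^3. 1 fluid_ounce = 2.957353e-05 m^3, so 32.41 fluid_ounce = 32.41 * 2.957353e-05 = 0.00095847809 m^3. Sum: 0.0091569111 + 0.00095847809 = 0.010115389 m^3. 1 gallon_US = 0.0037854118 m^3, so 0.010115389 m^3 = 0.010115389 / 0.0037854118 = 2.6722031 gallon_US ≈ 2.672 gallon_US (4 s.f.). Final answer: 2.672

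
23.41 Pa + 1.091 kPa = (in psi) 23.41 Pa is already in Pa. 1 kPa = 1000 Pa, so 1.091 kPa = 1.091 * 1000 = 1091 Pa. Sum: 23.41 + 1091 = 1114.41 Pa. 1 psi = 6894.7573 Pa, so 1114.41 Pa = 1114.41 / 6894.7573 = 0.16163151 psi ≈ 0.1616 psi (4 s.f.). Final answer: 0.1616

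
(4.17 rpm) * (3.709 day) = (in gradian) 1 rpm = 0.10471976 rad/s, so 4.17 rpm = 4.17 * 0.10471976 = 0.43668138 rad/s. 1 day = 86400 s, so 3.709 day = 3.709 * 86400 = 320457.6 s. Combine: 0.43668138 rad/s * 320457.6 s = 139937.87 rad. 1 gradian = 0.015707963 rad, so 139937.87 rad = 139937.87 / 0.015707963 = 8908721.3 gradian ≈ 8.909e+06 gradian (4 s.f.). Final answer: 8.909e+06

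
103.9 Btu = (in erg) 1 Btu = 1055.0559 J, so 103.9 Btu = 103.9 * 1055.0559 = 109620.3 J. 1 erg = 1e-07 J, so 109620.3 J = 109620.3 / 1e-07 = 1.096203e+12 erg ≈ 1.096e+12 erg (4 s.f.). Final answer: 1.096e+12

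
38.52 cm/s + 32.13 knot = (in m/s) 1 cm/s = 0.01 m/s, so 38.52 cm/s = 38.52 * 0.01 = 0.3852 m/s. 1 knot = 0.51444444 m/s, so 32.13 knot = 32.13 * 0.51444444 = 16.5291 m/s. Sum: 0.3852 + 16.5291 = 16.9143 m/s. Result: 16.9143 m/s ≈ 16.91 m/s (4 s.f.). Final answer: 16.91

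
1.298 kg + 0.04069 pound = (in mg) 1.298 kg is already in kg. 1 pound = 0.45359237 kg, so 0.04069 pound = 0.04069 * 0.45359237 = 0.018456674 kg. Sum: 1.298 + 0.018456674 = 1.3164567 kg. 1 mg = 1e-06 kg, so 1.3164567 kg = 1.3164567 / 1e-06 = 1316456.7 mg ≈ 1.316e+06 mg (4 s.f.). Final answer: 1.316e+06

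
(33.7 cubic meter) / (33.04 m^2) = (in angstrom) 1.02e+10. Check: 33.7 cubic meter = 33.7 m^3. 33.04 m^2 is already in m^2. Combine: 33.7 m^3 / 33.04 m^2 = 1.0199758 m. 1 angstrom = 1e-10 m, so 1.0199758 m = 1.0199758 / 1e-10 = 1.0199758e+10 angstrom ≈ 1.02e+10 angstrom (4 s.f.).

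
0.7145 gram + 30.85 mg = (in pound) 0.001643. Check: 1 gram = 0.001 kg, so 0.7145 gram = 0.7145 * 0.001 = 0.0007145 kg. 1 mg = 1e-06 kg, so 30.85 mg = 30.85 * 1e-06 = 3.085e-05 kg. Sum: 0.0007145 + 3.085e-05 = 0.00074535 kg. 1 pound = 0.45359237 kg, so 0.00074535 kg = 0.00074535 / 0.45359237 = 0.0016432155 pound ≈ 0.001643 pound (4 s.f.).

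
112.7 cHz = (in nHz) 1 cHz = 0.01 Hz, so 112.7 cHz = 112.7 * 0.01 = 1.127 Hz. 1 nHz = 1e-09 Hz, so 1.127 Hz = 1.127 / 1e-09 = 1.127e+09 nHz. Final answer: 1.127e+09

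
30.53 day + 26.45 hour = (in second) 2.733e+06. Check: 1 day = 86400 s, so 30.53 day = 30.53 * 86400 = 2637792 s. 1 hour = 3600 s, so 26.45 hour = 26.45 * 3600 = 95220 s. Sum: 2637792 + 95220 = 2733012 s. 2733012 s = 2733012 second ≈ 2.733e+06 second (4 s.f.).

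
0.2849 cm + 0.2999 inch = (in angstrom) 1.047e+08. Check: 1 cm = 0.01 m, so 0.2849 cm = 0.2849 * 0.01 = 0.002849 m. 1 inch = 0.0254 m, so 0.2999 inch = 0.2999 * 0.0254 = 0.00761746 m. Sum: 0.002849 + 0.00761746 = 0.01046646 m. 1 angstrom = 1e-10 m, so 0.01046646 m = 0.01046646 / 1e-10 = 1.046646e+08 angstrom ≈ 1.047e+08 angstrom (4 s.f.).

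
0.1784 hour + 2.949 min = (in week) 1 hour = 3600 s, so 0.1784 hour = 0.1784 * 3600 = 642.24 s. 1 min = 60 s, so 2.949 min = 2.949 * 60 = 176.94 s. Sum: 642.24 + 176.94 = 819.18 s. 1 week = 604800 s, so 819.18 s = 819.18 / 604800 = 0.0013544643 week ≈ 0.001354 week (4 s.f.). Final answer: 0.001354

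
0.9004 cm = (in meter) 1 cm = 0.01 m, so 0.9004 cm = 0.9004 * 0.01 = 0.009004 m. 0.009004 m = 0.009004 meter. Final answer: 0.009004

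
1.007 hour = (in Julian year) 1 hour = 3600 s, so 1.007 hour = 1.007 * 3600 = 3625.2 s. 1 Julian year = 31557600 s, so 3625.2 s = 3625.2 / 31557600 = 0.00011487566 Julian year ≈ 0.0001149 Julian year (4 s.f.). Final answer: 0.0001149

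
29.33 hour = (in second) 1.056e+05. Check: 1 hour = 3600 s, so 29.33 hour = 29.33 * 3600 = 105588 s. 105588 s = 105588 second ≈ 1.056e+05 second (4 s.f.).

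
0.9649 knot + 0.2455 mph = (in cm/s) 60.61. Check: 1 knot = 0.51444444 m/s, so 0.9649 knot = 0.9649 * 0.51444444 = 0.49638744 m/s. 1 mph = 0.44704 m/s, so 0.2455 mph = 0.2455 * 0.44704 = 0.10974832 m/s. Sum: 0.49638744 + 0.10974832 = 0.60613576 m/s. 1 cm/s = 0.01 m/s, so 0.60613576 m/s = 0.60613576 / 0.01 = 60.613576 cm/s ≈ 60.61 cm/s (4 s.f.).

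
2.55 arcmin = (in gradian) 0.04722. Check: 1 arcmin = 0.00029088821 rad, so 2.55 arcmin = 2.55 * 0.00029088821 = 0.00074176493 rad. 1 gradian = 0.015707963 rad, so 0.00074176493 rad = 0.00074176493 / 0.015707963 = 0.047222222 gradian ≈ 0.04722 gradian (4 s.f.).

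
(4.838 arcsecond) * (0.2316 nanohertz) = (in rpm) 5.187e-14. Check: 1 arcsecond = 4.8481368e-06 rad, so 4.838 arcsecond = 4.838 * 4.8481368e-06 = 2.3455286e-05 rad. 1 nanohertz = 1e-09 Hz, so 0.2316 nanohertz = 0.2316 * 1e-09 = 2.316e-10 Hz. Combine: 2.3455286e-05 rad * 2.316e-10 Hz = 5.4322442e-15 rad/s. 1 rpm = 0.10471976 rad/s, so 5.4322442e-15 rad/s = 5.4322442e-15 / 0.10471976 = 5.1874111e-14 rpm ≈ 5.187e-14 rpm (4 s.f.).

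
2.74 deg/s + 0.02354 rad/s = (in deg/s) 4.089. Check: 1 deg/s = 0.017453293 rad/s, so 2.74 deg/s = 2.74 * 0.017453293 = 0.047822022 rad/s. 0.02354 rad/s is already in rad/s. Sum: 0.047822022 + 0.02354 = 0.071362022 rad/s. 1 deg/s = 0.017453293 rad/s, so 0.071362022 rad/s = 0.071362022 / 0.017453293 = 4.0887426 deg/s ≈ 4.089 deg/s (4 s.f.).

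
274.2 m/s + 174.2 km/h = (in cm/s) 3.226e+04. Check: 274.2 m/s is already in m/s. 1 km/h = 0.27777778 m/s, so 174.2 km/h = 174.2 * 0.27777778 = 48.388889 m/s. Sum: 274.2 + 48.388889 = 322.58889 m/s. 1 cm/s = 0.01 m/s, so 322.58889 m/s = 322.58889 / 0.01 = 32258.889 cm/s ≈ 3.226e+04 cm/s (4 s.f.).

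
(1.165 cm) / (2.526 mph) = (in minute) 1 cm = 0.01 m, so 1.165 cm = 1.165 * 0.01 = 0.01165 m. 1 mph = 0.44704 m/s, so 2.526 mph = 2.526 * 0.44704 = 1.129223 m/s. Combine: 0.01165 m / 1.129223 m/s = 0.010316828 s. 1 minute = 60 s, so 0.010316828 s = 0.010316828 / 60 = 0.00017194714 minute ≈ 0.0001719 minute (4 s.f.). Final answer: 0.0001719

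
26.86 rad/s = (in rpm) 1 rpm = 0.10471976 rad/s, so 26.86 rad/s = 26.86 / 0.10471976 = 256.49411 rpm ≈ 256.5 rpm (4 s.f.). Final answer: 256.5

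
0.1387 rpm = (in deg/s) 1 rpm = 0.10471976 rad/s, so 0.1387 rpm = 0.1387 * 0.10471976 = 0.01452463 rad/s. 1 deg/s = 0.017453293 rad/s, so 0.01452463 rad/s = 0.01452463 / 0.017453293 = 0.8322 deg/s. Final answer: 0.8322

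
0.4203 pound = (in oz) 6.725. Check: 1 pound = 0.45359237 kg, so 0.4203 pound = 0.4203 * 0.45359237 = 0.19064487 kg. 1 oz = 0.028349523 kg, so 0.19064487 kg = 0.19064487 / 0.028349523 = 6.7248 oz ≈ 6.725 oz (4 s.f.).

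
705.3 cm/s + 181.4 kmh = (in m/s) 57.44. Check: 1 cm/s = 0.01 m/s, so 705.3 cm/s = 705.3 * 0.01 = 7.053 m/s. 1 kmh = 0.27777778 m/s, so 181.4 kmh = 181.4 * 0.27777778 = 50.388889 m/s. Sum: 7.053 + 50.388889 = 57.441889 m/s. Result: 57.441889 m/s ≈ 57.44 m/s (4 s.f.).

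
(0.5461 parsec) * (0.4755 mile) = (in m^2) 1.29e+19. Check: 1 parsec = 3.0856776e+16 m, so 0.5461 parsec = 0.5461 * 3.0856776e+16 = 1.6850885e+16 m. 1 mile = 1609.344 m, so 0.4755 mile = 0.4755 * 1609.344 = 765.24307 m. Combine: 1.6850885e+16 m * 765.24307 m = 1.2895023e+19 m^2. Result: 1.2895023e+19 m^2 ≈ 1.29e+19 m^2 (4 s.f.).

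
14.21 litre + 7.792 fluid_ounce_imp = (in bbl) 1 litre = 0.001 m^3, so 14.21 litre = 14.21 * 0.001 = 0.01421 m^3. 1 fluid_ounce_imp = 2.8413063e-05 m^3, so 7.792 fluid_ounce_imp = 7.792 * 2.8413063e-05 = 0.00022139458 m^3. Sum: 0.01421 + 0.00022139458 = 0.014431395 m^3. 1 bbl = 0.15898729 m^3, so 0.014431395 m^3 = 0.014431395 / 0.15898729 = 0.090770741 bbl ≈ 0.09077 bbl (4 s.f.). Final answer: 0.09077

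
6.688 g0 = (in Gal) 1 g0 = 9.80665 m/s^2, so 6.688 g0 = 6.688 * 9.80665 = 65.586875 m/s^2. 1 Gal = 0.01 m/s^2, so 65.586875 m/s^2 = 65.586875 / 0.01 = 6558.6875 Gal ≈ 6559 Gal (4 s.f.). Final answer: 6559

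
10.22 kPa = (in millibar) 1 kPa = 1000 Pa, so 10.22 kPa = 10.22 * 1000 = 10220 Pa. 1 millibar = 100 Pa, so 10220 Pa = 10220 / 100 = 102.2 millibar. Final answer: 102.2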